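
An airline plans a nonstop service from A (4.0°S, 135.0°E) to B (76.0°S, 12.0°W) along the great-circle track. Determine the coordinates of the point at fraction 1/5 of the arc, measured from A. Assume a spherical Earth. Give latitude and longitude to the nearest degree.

Convert each endpoint to a unit vector on the sphere (x = cos φ cos λ, y = cos φ sin λ, z = sin φ).
The central angle between the endpoints is δ = arccos(p₁·p₂) ≈ 1.706 rad (97.7°).
Interpolate at f = 1/5 with slerp weights a = sin((1−f)δ)/sin δ ≈ 0.988, b = sin(fδ)/sin δ ≈ 0.338.
p = a·p₁ + b·p₂ ≈ (-0.617, 0.680, -0.397); φ = arcsin(p_z) ≈ -23.36°, λ = atan2(p_y, p_x) ≈ 132.22°.

≈ (23°S, 132°E)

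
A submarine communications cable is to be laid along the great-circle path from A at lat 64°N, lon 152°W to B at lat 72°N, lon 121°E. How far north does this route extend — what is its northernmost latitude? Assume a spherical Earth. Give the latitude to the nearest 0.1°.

≈ 74.5°N

The great circle lies in the plane with unit normal n̂ = (p₁ × p₂)/|p₁ × p₂|.
Here n̂_z ≈ -0.267; the vertex latitude is φ_max = arccos|n̂_z| ≈ 74.5°.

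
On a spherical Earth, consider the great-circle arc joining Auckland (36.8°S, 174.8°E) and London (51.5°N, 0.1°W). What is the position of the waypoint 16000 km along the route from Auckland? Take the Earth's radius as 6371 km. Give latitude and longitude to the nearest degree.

From cos δ = sin φ₁ sin φ₂ + cos φ₁ cos φ₂ cos Δλ, the central angle is δ ≈ 2.877 rad (164.9°). The total great-circle distance is δ·R ≈ 2.877 × 6371 ≈ 18332 km, so the target fraction is f = 16000/18332 ≈ 0.873.
Interpolate at f ≈ 0.873 with slerp weights a = sin((1−f)δ)/sin δ ≈ 1.370, b = sin(fδ)/sin δ ≈ 2.256.
p = a·p₁ + b·p₂ ≈ (0.312, 0.097, 0.945); φ = arcsin(p_z) ≈ 70.93°, λ = atan2(p_y, p_x) ≈ 17.27°.

≈ 71°N, 17°E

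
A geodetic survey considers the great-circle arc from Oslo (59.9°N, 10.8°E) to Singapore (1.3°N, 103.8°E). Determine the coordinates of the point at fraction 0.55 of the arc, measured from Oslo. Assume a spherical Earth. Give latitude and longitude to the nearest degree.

Write both endpoints as unit vectors p₁, p₂ with components (cos φ cos λ, cos φ sin λ, sin φ).
The central angle between the endpoints is δ = arccos(p₁·p₂) ≈ 1.577 rad (90.4°).
Interpolate at f = 0.55 with slerp weights a = sin((1−f)δ)/sin δ ≈ 0.652, b = sin(fδ)/sin δ ≈ 0.763.
p = a·p₁ + b·p₂ ≈ (0.139, 0.802, 0.581); φ = arcsin(p_z) ≈ 35.53°, λ = atan2(p_y, p_x) ≈ 80.15°.

≈ 36°N, 80°E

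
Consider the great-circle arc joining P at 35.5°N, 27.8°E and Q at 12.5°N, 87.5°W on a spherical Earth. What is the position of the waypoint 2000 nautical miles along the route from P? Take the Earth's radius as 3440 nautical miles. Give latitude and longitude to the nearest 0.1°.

Convert each endpoint to a unit vector on the sphere (x = cos φ cos λ, y = cos φ sin λ, z = sin φ).
The central angle between the endpoints is δ = arccos(p₁·p₂) ≈ 1.786 rad (102.4°). The total great-circle distance is δ·R ≈ 1.786 × 3440 ≈ 6145 nmi, so the target fraction is f = 2000/6145 ≈ 0.325.
Interpolate at f ≈ 0.325 with slerp weights a = sin((1−f)δ)/sin δ ≈ 0.956, b = sin(fδ)/sin δ ≈ 0.562.
p = a·p₁ + b·p₂ ≈ (0.712, -0.185, 0.677); φ = arcsin(p_z) ≈ 42.60°, λ = atan2(p_y, p_x) ≈ -14.59°.

≈ 42.6°N, 14.6°W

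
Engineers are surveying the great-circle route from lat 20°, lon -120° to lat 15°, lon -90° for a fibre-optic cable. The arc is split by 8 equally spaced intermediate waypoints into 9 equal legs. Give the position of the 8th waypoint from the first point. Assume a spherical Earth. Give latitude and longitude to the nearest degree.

From cos δ = sin φ₁ sin φ₂ + cos φ₁ cos φ₂ cos Δλ, the central angle is δ ≈ 0.506 rad (29.0°).
Interpolate at f = 8/9 with slerp weights a = sin((1−f)δ)/sin δ ≈ 0.116, b = sin(fδ)/sin δ ≈ 0.897.
p = a·p₁ + b·p₂ ≈ (-0.054, -0.961, 0.272); φ = arcsin(p_z) ≈ 15.77°, λ = atan2(p_y, p_x) ≈ -93.25°.

≈ lat 16°, lon -93°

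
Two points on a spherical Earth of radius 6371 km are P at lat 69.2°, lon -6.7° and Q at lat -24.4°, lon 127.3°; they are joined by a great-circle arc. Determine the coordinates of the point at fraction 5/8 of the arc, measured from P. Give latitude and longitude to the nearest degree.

Convert each endpoint to a unit vector on the sphere (x = cos φ cos λ, y = cos φ sin λ, z = sin φ).
The central angle between the endpoints is δ = arccos(p₁·p₂) ≈ 2.228 rad (127.6°).
Interpolate at f = 5/8 with slerp weights a = sin((1−f)δ)/sin δ ≈ 0.937, b = sin(fδ)/sin δ ≈ 1.243.
p = a·p₁ + b·p₂ ≈ (-0.356, 0.862, 0.362); φ = arcsin(p_z) ≈ 21.23°, λ = atan2(p_y, p_x) ≈ 112.43°.

≈ lat 21°, lon 112°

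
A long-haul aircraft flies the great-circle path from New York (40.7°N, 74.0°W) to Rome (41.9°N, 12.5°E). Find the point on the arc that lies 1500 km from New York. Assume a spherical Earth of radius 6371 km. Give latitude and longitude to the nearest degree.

Write both endpoints as unit vectors p₁, p₂ with components (cos φ cos λ, cos φ sin λ, sin φ).
The central angle between the endpoints is δ = arccos(p₁·p₂) ≈ 1.082 rad (62.0°). The total great-circle distance is δ·R ≈ 1.082 × 6371 ≈ 6891 km, so the target fraction is f = 1500/6891 ≈ 0.218.
Interpolate at f ≈ 0.218 with slerp weights a = sin((1−f)δ)/sin δ ≈ 0.848, b = sin(fδ)/sin δ ≈ 0.264.
p = a·p₁ + b·p₂ ≈ (0.369, -0.576, 0.730); φ = arcsin(p_z) ≈ 46.85°, λ = atan2(p_y, p_x) ≈ -57.32°.

≈ (47°N, 57°W)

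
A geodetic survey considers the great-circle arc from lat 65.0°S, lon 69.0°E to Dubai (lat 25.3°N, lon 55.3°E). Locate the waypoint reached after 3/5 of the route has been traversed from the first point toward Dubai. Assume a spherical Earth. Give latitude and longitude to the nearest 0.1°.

≈ lat 10.9°S, lon 58.8°E

The haversine formula gives a central angle δ ≈ 1.587 rad (90.9°) between the endpoints.
Interpolate at f = 3/5 with slerp weights a = sin((1−f)δ)/sin δ ≈ 0.593, b = sin(fδ)/sin δ ≈ 0.815.
p = a·p₁ + b·p₂ ≈ (0.509, 0.840, -0.189); φ = arcsin(p_z) ≈ -10.91°, λ = atan2(p_y, p_x) ≈ 58.77°.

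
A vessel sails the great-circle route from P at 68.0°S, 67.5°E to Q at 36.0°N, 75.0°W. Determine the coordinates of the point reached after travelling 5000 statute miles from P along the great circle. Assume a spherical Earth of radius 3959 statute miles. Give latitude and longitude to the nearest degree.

≈ 30°S, 52°W

Write both endpoints as unit vectors p₁, p₂ with components (cos φ cos λ, cos φ sin λ, sin φ).
The central angle between the endpoints is δ = arccos(p₁·p₂) ≈ 2.474 rad (141.8°). The total great-circle distance is δ·R ≈ 2.474 × 3959 ≈ 9795 mi, so the target fraction is f = 5000/9795 ≈ 0.510.
Interpolate at f ≈ 0.510 with slerp weights a = sin((1−f)δ)/sin δ ≈ 1.512, b = sin(fδ)/sin δ ≈ 1.540.
p = a·p₁ + b·p₂ ≈ (0.539, -0.680, -0.497); φ = arcsin(p_z) ≈ -29.81°, λ = atan2(p_y, p_x) ≈ -51.58°.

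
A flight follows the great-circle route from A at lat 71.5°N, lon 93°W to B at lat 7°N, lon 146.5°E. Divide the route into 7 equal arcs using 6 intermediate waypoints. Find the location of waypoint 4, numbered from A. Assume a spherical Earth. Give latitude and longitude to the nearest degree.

≈ lat 45°N, lon 161°E

Convert each endpoint to a unit vector on the sphere (x = cos φ cos λ, y = cos φ sin λ, z = sin φ).
The central angle between the endpoints is δ = arccos(p₁·p₂) ≈ 1.615 rad (92.5°).
Interpolate at f = 4/7 with slerp weights a = sin((1−f)δ)/sin δ ≈ 0.639, b = sin(fδ)/sin δ ≈ 0.798.
p = a·p₁ + b·p₂ ≈ (-0.671, 0.235, 0.703); φ = arcsin(p_z) ≈ 44.68°, λ = atan2(p_y, p_x) ≈ 160.72°.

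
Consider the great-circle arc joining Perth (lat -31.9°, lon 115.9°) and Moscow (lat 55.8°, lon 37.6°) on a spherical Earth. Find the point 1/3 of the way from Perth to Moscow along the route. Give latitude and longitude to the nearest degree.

Write both endpoints as unit vectors p₁, p₂ with components (cos φ cos λ, cos φ sin λ, sin φ).
The central angle between the endpoints is δ = arccos(p₁·p₂) ≈ 1.918 rad (109.9°).
Interpolate at f = 1/3 with slerp weights a = sin((1−f)δ)/sin δ ≈ 1.018, b = sin(fδ)/sin δ ≈ 0.635.
p = a·p₁ + b·p₂ ≈ (-0.095, 0.995, -0.013); φ = arcsin(p_z) ≈ -0.77°, λ = atan2(p_y, p_x) ≈ 95.46°.

≈ lat -1°, lon 95°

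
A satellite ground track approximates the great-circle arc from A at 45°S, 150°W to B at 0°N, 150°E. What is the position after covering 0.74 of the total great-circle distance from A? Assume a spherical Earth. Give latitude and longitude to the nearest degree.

From cos δ = sin φ₁ sin φ₂ + cos φ₁ cos φ₂ cos Δλ, the central angle is δ ≈ 1.209 rad (69.3°).
Interpolate at f = 0.74 with slerp weights a = sin((1−f)δ)/sin δ ≈ 0.331, b = sin(fδ)/sin δ ≈ 0.834.
p = a·p₁ + b·p₂ ≈ (-0.925, 0.300, -0.234); φ = arcsin(p_z) ≈ -13.52°, λ = atan2(p_y, p_x) ≈ 162.02°.

≈ 14°S, 162°E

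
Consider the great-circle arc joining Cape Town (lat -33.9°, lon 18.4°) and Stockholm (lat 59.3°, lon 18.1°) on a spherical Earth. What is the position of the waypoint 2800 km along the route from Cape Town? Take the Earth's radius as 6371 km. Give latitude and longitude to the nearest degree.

Write both endpoints as unit vectors p₁, p₂ with components (cos φ cos λ, cos φ sin λ, sin φ).
The central angle between the endpoints is δ = arccos(p₁·p₂) ≈ 1.627 rad (93.2°). The total great-circle distance is δ·R ≈ 1.627 × 6371 ≈ 10363 km, so the target fraction is f = 2800/10363 ≈ 0.270.
Interpolate at f ≈ 0.270 with slerp weights a = sin((1−f)δ)/sin δ ≈ 0.929, b = sin(fδ)/sin δ ≈ 0.426.
p = a·p₁ + b·p₂ ≈ (0.938, 0.311, -0.152); φ = arcsin(p_z) ≈ -8.72°, λ = atan2(p_y, p_x) ≈ 18.33°.

≈ lat -9°, lon 18°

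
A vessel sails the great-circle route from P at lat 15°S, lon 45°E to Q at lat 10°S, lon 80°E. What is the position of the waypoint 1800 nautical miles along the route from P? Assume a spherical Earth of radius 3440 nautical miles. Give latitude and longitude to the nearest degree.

≈ lat 11°S, lon 76°E

Write both endpoints as unit vectors p₁, p₂ with components (cos φ cos λ, cos φ sin λ, sin φ).
The central angle between the endpoints is δ = arccos(p₁·p₂) ≈ 0.602 rad (34.5°). The total great-circle distance is δ·R ≈ 0.602 × 3440 ≈ 2071 nmi, so the target fraction is f = 1800/2071 ≈ 0.869.
Interpolate at f ≈ 0.869 with slerp weights a = sin((1−f)δ)/sin δ ≈ 0.139, b = sin(fδ)/sin δ ≈ 0.882.
p = a·p₁ + b·p₂ ≈ (0.246, 0.951, -0.189); φ = arcsin(p_z) ≈ -10.91°, λ = atan2(p_y, p_x) ≈ 75.50°.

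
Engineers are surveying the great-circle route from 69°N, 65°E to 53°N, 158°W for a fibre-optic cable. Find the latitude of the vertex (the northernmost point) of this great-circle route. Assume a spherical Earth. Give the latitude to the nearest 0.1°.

The great circle lies in the plane with unit normal n̂ = (p₁ × p₂)/|p₁ × p₂|.
Here n̂_z ≈ +0.182; the vertex latitude is φ_max = arccos|n̂_z| ≈ 79.5°.
Check via Clairaut: cos φ_max = |cos φ₁| · sin C = cos(69.0°)·sin(30.5°) ≈ 0.182, again giving ≈ 79.5°.

≈ 79.5°N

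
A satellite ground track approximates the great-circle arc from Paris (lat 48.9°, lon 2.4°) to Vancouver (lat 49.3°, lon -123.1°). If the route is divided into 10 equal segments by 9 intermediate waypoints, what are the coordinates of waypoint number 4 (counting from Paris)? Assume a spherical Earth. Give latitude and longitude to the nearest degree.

Write both endpoints as unit vectors p₁, p₂ with components (cos φ cos λ, cos φ sin λ, sin φ).
The central angle between the endpoints is δ = arccos(p₁·p₂) ≈ 1.243 rad (71.2°).
Interpolate at f = 4/10 with slerp weights a = sin((1−f)δ)/sin δ ≈ 0.717, b = sin(fδ)/sin δ ≈ 0.504.
p = a·p₁ + b·p₂ ≈ (0.291, -0.255, 0.922); φ = arcsin(p_z) ≈ 67.21°, λ = atan2(p_y, p_x) ≈ -41.25°.

≈ lat 67°, lon -41°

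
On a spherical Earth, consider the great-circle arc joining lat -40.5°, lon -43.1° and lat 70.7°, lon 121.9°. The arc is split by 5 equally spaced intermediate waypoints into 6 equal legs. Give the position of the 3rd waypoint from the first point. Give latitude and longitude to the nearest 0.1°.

Convert each endpoint to a unit vector on the sphere (x = cos φ cos λ, y = cos φ sin λ, z = sin φ).
The central angle between the endpoints is δ = arccos(p₁·p₂) ≈ 2.598 rad (148.8°).
Interpolate at f = 3/6 with slerp weights a = sin((1−f)δ)/sin δ ≈ 1.862, b = sin(fδ)/sin δ ≈ 1.862.
p = a·p₁ + b·p₂ ≈ (0.708, -0.445, 0.548); φ = arcsin(p_z) ≈ 33.23°, λ = atan2(p_y, p_x) ≈ -32.13°.

≈ lat 33.2°, lon -32.1°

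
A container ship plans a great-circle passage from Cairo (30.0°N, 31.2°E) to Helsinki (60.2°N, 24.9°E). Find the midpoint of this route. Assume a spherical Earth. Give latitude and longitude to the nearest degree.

Write both endpoints as unit vectors p₁, p₂ with components (cos φ cos λ, cos φ sin λ, sin φ).
The central angle between the endpoints is δ = arccos(p₁·p₂) ≈ 0.532 rad (30.5°).
Interpolate at f = 1/2 with slerp weights a = sin((1−f)δ)/sin δ ≈ 0.518, b = sin(fδ)/sin δ ≈ 0.518.
p = a·p₁ + b·p₂ ≈ (0.618, 0.341, 0.709); φ = arcsin(p_z) ≈ 45.14°, λ = atan2(p_y, p_x) ≈ 28.90°.

≈ 45°N, 29°E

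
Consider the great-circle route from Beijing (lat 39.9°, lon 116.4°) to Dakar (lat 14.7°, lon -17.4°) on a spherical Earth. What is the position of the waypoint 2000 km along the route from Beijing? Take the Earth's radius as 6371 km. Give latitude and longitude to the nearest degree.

≈ lat 50°, lon 95°

Write both endpoints as unit vectors p₁, p₂ with components (cos φ cos λ, cos φ sin λ, sin φ).
The central angle between the endpoints is δ = arccos(p₁·p₂) ≈ 1.929 rad (110.5°). The total great-circle distance is δ·R ≈ 1.929 × 6371 ≈ 12291 km, so the target fraction is f = 2000/12291 ≈ 0.163.
Interpolate at f ≈ 0.163 with slerp weights a = sin((1−f)δ)/sin δ ≈ 1.067, b = sin(fδ)/sin δ ≈ 0.330.
p = a·p₁ + b·p₂ ≈ (-0.060, 0.638, 0.768); φ = arcsin(p_z) ≈ 50.17°, λ = atan2(p_y, p_x) ≈ 95.33°.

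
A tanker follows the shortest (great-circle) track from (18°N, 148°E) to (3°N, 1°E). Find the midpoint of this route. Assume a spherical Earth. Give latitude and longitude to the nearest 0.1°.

≈ (33.0°N, 69.8°E)

Convert each endpoint to a unit vector on the sphere (x = cos φ cos λ, y = cos φ sin λ, z = sin φ).
The central angle between the endpoints is δ = arccos(p₁·p₂) ≈ 2.466 rad (141.3°).
Interpolate at f = 1/2 with slerp weights a = sin((1−f)δ)/sin δ ≈ 1.509, b = sin(fδ)/sin δ ≈ 1.509.
p = a·p₁ + b·p₂ ≈ (0.290, 0.787, 0.545); φ = arcsin(p_z) ≈ 33.04°, λ = atan2(p_y, p_x) ≈ 69.79°.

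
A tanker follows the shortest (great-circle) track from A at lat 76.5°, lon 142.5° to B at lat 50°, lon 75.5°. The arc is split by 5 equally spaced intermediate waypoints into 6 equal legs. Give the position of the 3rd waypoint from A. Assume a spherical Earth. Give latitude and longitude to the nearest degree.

Write both endpoints as unit vectors p₁, p₂ with components (cos φ cos λ, cos φ sin λ, sin φ).
The central angle between the endpoints is δ = arccos(p₁·p₂) ≈ 0.638 rad (36.5°).
Interpolate at f = 3/6 with slerp weights a = sin((1−f)δ)/sin δ ≈ 0.527, b = sin(fδ)/sin δ ≈ 0.527.
p = a·p₁ + b·p₂ ≈ (-0.013, 0.402, 0.915); φ = arcsin(p_z) ≈ 66.25°, λ = atan2(p_y, p_x) ≈ 91.82°.

≈ lat 66°, lon 92°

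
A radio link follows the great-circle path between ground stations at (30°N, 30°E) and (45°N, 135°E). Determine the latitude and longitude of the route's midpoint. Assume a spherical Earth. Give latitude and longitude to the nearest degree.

The haversine formula gives a central angle δ ≈ 1.374 rad (78.8°) between the endpoints.
Interpolate at f = 1/2 with slerp weights a = sin((1−f)δ)/sin δ ≈ 0.647, b = sin(fδ)/sin δ ≈ 0.647.
p = a·p₁ + b·p₂ ≈ (0.162, 0.604, 0.781); φ = arcsin(p_z) ≈ 51.33°, λ = atan2(p_y, p_x) ≈ 75.00°.

≈ (51°N, 75°E)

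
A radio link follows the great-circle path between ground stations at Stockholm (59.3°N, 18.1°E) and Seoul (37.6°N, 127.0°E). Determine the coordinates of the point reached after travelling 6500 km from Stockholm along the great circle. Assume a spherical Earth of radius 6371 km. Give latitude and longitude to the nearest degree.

The haversine formula gives a central angle δ ≈ 1.166 rad (66.8°) between the endpoints. The total great-circle distance is δ·R ≈ 1.166 × 6371 ≈ 7430 km, so the target fraction is f = 6500/7430 ≈ 0.875.
Interpolate at f ≈ 0.875 with slerp weights a = sin((1−f)δ)/sin δ ≈ 0.158, b = sin(fδ)/sin δ ≈ 0.927.
p = a·p₁ + b·p₂ ≈ (-0.365, 0.612, 0.702); φ = arcsin(p_z) ≈ 44.57°, λ = atan2(p_y, p_x) ≈ 120.84°.

≈ 45°N, 121°E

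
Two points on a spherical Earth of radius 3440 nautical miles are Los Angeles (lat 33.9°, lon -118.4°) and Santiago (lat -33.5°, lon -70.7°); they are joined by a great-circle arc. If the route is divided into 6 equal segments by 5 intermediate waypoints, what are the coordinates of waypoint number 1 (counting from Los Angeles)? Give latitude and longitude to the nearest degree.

≈ lat 23°, lon -109°

From cos δ = sin φ₁ sin φ₂ + cos φ₁ cos φ₂ cos Δλ, the central angle is δ ≈ 1.412 rad (80.9°).
Interpolate at f = 1/6 with slerp weights a = sin((1−f)δ)/sin δ ≈ 0.935, b = sin(fδ)/sin δ ≈ 0.236.
p = a·p₁ + b·p₂ ≈ (-0.304, -0.869, 0.391); φ = arcsin(p_z) ≈ 23.03°, λ = atan2(p_y, p_x) ≈ -109.29°.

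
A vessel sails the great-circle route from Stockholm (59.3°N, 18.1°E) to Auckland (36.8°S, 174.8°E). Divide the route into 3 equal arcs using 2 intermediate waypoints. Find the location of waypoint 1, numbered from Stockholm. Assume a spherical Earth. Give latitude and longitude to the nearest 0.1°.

Convert each endpoint to a unit vector on the sphere (x = cos φ cos λ, y = cos φ sin λ, z = sin φ).
The central angle between the endpoints is δ = arccos(p₁·p₂) ≈ 2.669 rad (152.9°).
Interpolate at f = 1/3 with slerp weights a = sin((1−f)δ)/sin δ ≈ 2.151, b = sin(fδ)/sin δ ≈ 1.708.
p = a·p₁ + b·p₂ ≈ (-0.318, 0.465, 0.826); φ = arcsin(p_z) ≈ 55.70°, λ = atan2(p_y, p_x) ≈ 124.39°.

≈ 55.7°N, 124.4°E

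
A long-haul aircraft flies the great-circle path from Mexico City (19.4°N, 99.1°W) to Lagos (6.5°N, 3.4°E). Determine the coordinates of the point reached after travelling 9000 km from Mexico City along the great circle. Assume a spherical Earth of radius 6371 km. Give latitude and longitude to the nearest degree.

≈ (13°N, 14°W)

Convert each endpoint to a unit vector on the sphere (x = cos φ cos λ, y = cos φ sin λ, z = sin φ).
The central angle between the endpoints is δ = arccos(p₁·p₂) ≈ 1.737 rad (99.5°). The total great-circle distance is δ·R ≈ 1.737 × 6371 ≈ 11065 km, so the target fraction is f = 9000/11065 ≈ 0.813.
Interpolate at f ≈ 0.813 with slerp weights a = sin((1−f)δ)/sin δ ≈ 0.323, b = sin(fδ)/sin δ ≈ 1.001.
p = a·p₁ + b·p₂ ≈ (0.945, -0.242, 0.221); φ = arcsin(p_z) ≈ 12.75°, λ = atan2(p_y, p_x) ≈ -14.35°.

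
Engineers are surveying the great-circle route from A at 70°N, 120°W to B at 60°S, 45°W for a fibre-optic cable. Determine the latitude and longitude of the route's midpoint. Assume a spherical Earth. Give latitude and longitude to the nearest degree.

Convert each endpoint to a unit vector on the sphere (x = cos φ cos λ, y = cos φ sin λ, z = sin φ).
The central angle between the endpoints is δ = arccos(p₁·p₂) ≈ 2.449 rad (140.3°).
Interpolate at f = 1/2 with slerp weights a = sin((1−f)δ)/sin δ ≈ 1.473, b = sin(fδ)/sin δ ≈ 1.473.
p = a·p₁ + b·p₂ ≈ (0.269, -0.957, 0.109); φ = arcsin(p_z) ≈ 6.23°, λ = atan2(p_y, p_x) ≈ -74.31°.

≈ 6°N, 74°W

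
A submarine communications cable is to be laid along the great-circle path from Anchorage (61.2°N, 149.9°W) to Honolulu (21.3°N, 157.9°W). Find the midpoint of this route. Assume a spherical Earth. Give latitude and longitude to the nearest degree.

≈ (41°N, 155°W)

Write both endpoints as unit vectors p₁, p₂ with components (cos φ cos λ, cos φ sin λ, sin φ).
The central angle between the endpoints is δ = arccos(p₁·p₂) ≈ 0.703 rad (40.3°).
Interpolate at f = 1/2 with slerp weights a = sin((1−f)δ)/sin δ ≈ 0.533, b = sin(fδ)/sin δ ≈ 0.533.
p = a·p₁ + b·p₂ ≈ (-0.682, -0.315, 0.660); φ = arcsin(p_z) ≈ 41.31°, λ = atan2(p_y, p_x) ≈ -155.18°.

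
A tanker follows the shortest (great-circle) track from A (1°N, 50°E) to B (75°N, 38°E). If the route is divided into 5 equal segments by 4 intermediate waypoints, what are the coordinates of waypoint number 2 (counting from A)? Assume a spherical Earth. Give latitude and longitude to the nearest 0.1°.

≈ (30.7°N, 48.2°E)

Write both endpoints as unit vectors p₁, p₂ with components (cos φ cos λ, cos φ sin λ, sin φ).
The central angle between the endpoints is δ = arccos(p₁·p₂) ≈ 1.297 rad (74.3°).
Interpolate at f = 2/5 with slerp weights a = sin((1−f)δ)/sin δ ≈ 0.729, b = sin(fδ)/sin δ ≈ 0.515.
p = a·p₁ + b·p₂ ≈ (0.574, 0.641, 0.510); φ = arcsin(p_z) ≈ 30.68°, λ = atan2(p_y, p_x) ≈ 48.15°.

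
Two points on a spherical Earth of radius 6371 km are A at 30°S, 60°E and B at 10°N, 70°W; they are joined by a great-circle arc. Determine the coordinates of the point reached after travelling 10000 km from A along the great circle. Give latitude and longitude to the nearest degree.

≈ 11°S, 36°W

From cos δ = sin φ₁ sin φ₂ + cos φ₁ cos φ₂ cos Δλ, the central angle is δ ≈ 2.259 rad (129.4°). The total great-circle distance is δ·R ≈ 2.259 × 6371 ≈ 14391 km, so the target fraction is f = 10000/14391 ≈ 0.695.
Interpolate at f ≈ 0.695 with slerp weights a = sin((1−f)δ)/sin δ ≈ 0.823, b = sin(fδ)/sin δ ≈ 1.295.
p = a·p₁ + b·p₂ ≈ (0.793, -0.581, -0.187); φ = arcsin(p_z) ≈ -10.77°, λ = atan2(p_y, p_x) ≈ -36.22°.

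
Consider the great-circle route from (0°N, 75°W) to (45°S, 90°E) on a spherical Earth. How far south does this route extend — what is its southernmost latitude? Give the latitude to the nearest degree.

≈ 75°S

The great circle lies in the plane with unit normal n̂ = (p₁ × p₂)/|p₁ × p₂|.
Here n̂_z ≈ +0.251; the vertex latitude is φ_max = arccos|n̂_z| ≈ 75.5°.
Check via Clairaut: cos φ_max = |cos φ₁| · sin C = cos(0.0°)·sin(165.5°) ≈ 0.251, again giving ≈ 75.5°.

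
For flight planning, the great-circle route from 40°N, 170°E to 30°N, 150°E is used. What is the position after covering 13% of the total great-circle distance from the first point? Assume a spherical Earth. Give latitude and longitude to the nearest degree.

≈ 39°N, 167°E

Write both endpoints as unit vectors p₁, p₂ with components (cos φ cos λ, cos φ sin λ, sin φ).
The central angle between the endpoints is δ = arccos(p₁·p₂) ≈ 0.334 rad (19.1°).
Interpolate at f = 0.13 with slerp weights a = sin((1−f)δ)/sin δ ≈ 0.874, b = sin(fδ)/sin δ ≈ 0.132.
p = a·p₁ + b·p₂ ≈ (-0.759, 0.174, 0.628); φ = arcsin(p_z) ≈ 38.90°, λ = atan2(p_y, p_x) ≈ 167.11°.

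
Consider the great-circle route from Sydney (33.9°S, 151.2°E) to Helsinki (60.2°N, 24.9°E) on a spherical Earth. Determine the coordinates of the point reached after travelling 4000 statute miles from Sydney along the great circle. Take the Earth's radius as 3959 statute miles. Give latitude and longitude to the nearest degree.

Convert each endpoint to a unit vector on the sphere (x = cos φ cos λ, y = cos φ sin λ, z = sin φ).
The central angle between the endpoints is δ = arccos(p₁·p₂) ≈ 2.386 rad (136.7°). The total great-circle distance is δ·R ≈ 2.386 × 3959 ≈ 9448 mi, so the target fraction is f = 4000/9448 ≈ 0.423.
Interpolate at f ≈ 0.423 with slerp weights a = sin((1−f)δ)/sin δ ≈ 1.432, b = sin(fδ)/sin δ ≈ 1.236.
p = a·p₁ + b·p₂ ≈ (-0.484, 0.831, 0.274); φ = arcsin(p_z) ≈ 15.90°, λ = atan2(p_y, p_x) ≈ 120.22°.

≈ 16°N, 120°E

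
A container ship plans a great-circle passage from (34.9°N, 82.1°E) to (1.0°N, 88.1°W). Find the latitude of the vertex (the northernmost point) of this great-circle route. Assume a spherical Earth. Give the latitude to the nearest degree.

The great circle lies in the plane with unit normal n̂ = (p₁ × p₂)/|p₁ × p₂|.
Here n̂_z ≈ -0.232; the vertex latitude is φ_max = arccos|n̂_z| ≈ 76.6°.
Check via Clairaut: cos φ_max = |cos φ₁| · sin C = cos(34.9°)·sin(16.4°) ≈ 0.232, again giving ≈ 76.6°.

≈ 77°N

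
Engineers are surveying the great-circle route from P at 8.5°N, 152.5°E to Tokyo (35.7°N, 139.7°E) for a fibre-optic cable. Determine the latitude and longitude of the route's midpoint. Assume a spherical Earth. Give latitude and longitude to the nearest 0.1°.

≈ 22.2°N, 146.7°E

Write both endpoints as unit vectors p₁, p₂ with components (cos φ cos λ, cos φ sin λ, sin φ).
The central angle between the endpoints is δ = arccos(p₁·p₂) ≈ 0.517 rad (29.6°).
Interpolate at f = 1/2 with slerp weights a = sin((1−f)δ)/sin δ ≈ 0.517, b = sin(fδ)/sin δ ≈ 0.517.
p = a·p₁ + b·p₂ ≈ (-0.774, 0.508, 0.378); φ = arcsin(p_z) ≈ 22.22°, λ = atan2(p_y, p_x) ≈ 146.73°.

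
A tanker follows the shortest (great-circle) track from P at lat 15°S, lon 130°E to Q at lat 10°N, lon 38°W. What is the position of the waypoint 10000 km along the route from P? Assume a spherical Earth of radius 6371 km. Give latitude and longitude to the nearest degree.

≈ lat 21°S, lon 34°E

Write both endpoints as unit vectors p₁, p₂ with components (cos φ cos λ, cos φ sin λ, sin φ).
The central angle between the endpoints is δ = arccos(p₁·p₂) ≈ 2.919 rad (167.3°). The total great-circle distance is δ·R ≈ 2.919 × 6371 ≈ 18599 km, so the target fraction is f = 10000/18599 ≈ 0.538.
Interpolate at f ≈ 0.538 with slerp weights a = sin((1−f)δ)/sin δ ≈ 4.427, b = sin(fδ)/sin δ ≈ 4.537.
p = a·p₁ + b·p₂ ≈ (0.772, 0.525, -0.358); φ = arcsin(p_z) ≈ -20.97°, λ = atan2(p_y, p_x) ≈ 34.18°.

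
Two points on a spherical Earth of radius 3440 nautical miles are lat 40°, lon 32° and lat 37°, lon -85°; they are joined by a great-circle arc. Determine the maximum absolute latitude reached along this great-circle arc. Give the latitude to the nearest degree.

≈ 57°

The great circle lies in the plane with unit normal n̂ = (p₁ × p₂)/|p₁ × p₂|.
Here n̂_z ≈ -0.548; the vertex latitude is φ_max = arccos|n̂_z| ≈ 56.7°.
Check via Clairaut: cos φ_max = |cos φ₁| · sin C = cos(40.0°)·sin(45.7°) ≈ 0.548, again giving ≈ 56.7°.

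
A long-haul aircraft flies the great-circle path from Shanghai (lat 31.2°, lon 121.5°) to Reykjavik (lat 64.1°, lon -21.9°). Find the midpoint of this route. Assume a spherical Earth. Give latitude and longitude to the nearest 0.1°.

≈ lat 68.2°, lon 94.2°

From cos δ = sin φ₁ sin φ₂ + cos φ₁ cos φ₂ cos Δλ, the central angle is δ ≈ 1.404 rad (80.4°).
Interpolate at f = 1/2 with slerp weights a = sin((1−f)δ)/sin δ ≈ 0.655, b = sin(fδ)/sin δ ≈ 0.655.
p = a·p₁ + b·p₂ ≈ (-0.027, 0.371, 0.928); φ = arcsin(p_z) ≈ 68.17°, λ = atan2(p_y, p_x) ≈ 94.21°.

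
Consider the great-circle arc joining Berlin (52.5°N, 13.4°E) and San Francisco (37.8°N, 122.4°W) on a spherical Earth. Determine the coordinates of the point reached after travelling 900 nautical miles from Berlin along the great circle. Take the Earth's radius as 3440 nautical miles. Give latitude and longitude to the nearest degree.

≈ (64°N, 6°W)

Convert each endpoint to a unit vector on the sphere (x = cos φ cos λ, y = cos φ sin λ, z = sin φ).
The central angle between the endpoints is δ = arccos(p₁·p₂) ≈ 1.429 rad (81.9°). The total great-circle distance is δ·R ≈ 1.429 × 3440 ≈ 4915 nmi, so the target fraction is f = 900/4915 ≈ 0.183.
Interpolate at f ≈ 0.183 with slerp weights a = sin((1−f)δ)/sin δ ≈ 0.929, b = sin(fδ)/sin δ ≈ 0.261.
p = a·p₁ + b·p₂ ≈ (0.440, -0.043, 0.897); φ = arcsin(p_z) ≈ 63.79°, λ = atan2(p_y, p_x) ≈ -5.62°.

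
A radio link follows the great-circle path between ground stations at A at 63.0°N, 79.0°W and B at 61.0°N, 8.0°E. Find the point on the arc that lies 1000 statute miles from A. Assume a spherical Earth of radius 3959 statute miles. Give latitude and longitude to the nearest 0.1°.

≈ 68.8°N, 45.9°W

Write both endpoints as unit vectors p₁, p₂ with components (cos φ cos λ, cos φ sin λ, sin φ).
The central angle between the endpoints is δ = arccos(p₁·p₂) ≈ 0.659 rad (37.7°). The total great-circle distance is δ·R ≈ 0.659 × 3959 ≈ 2608 mi, so the target fraction is f = 1000/2608 ≈ 0.383.
Interpolate at f ≈ 0.383 with slerp weights a = sin((1−f)δ)/sin δ ≈ 0.645, b = sin(fδ)/sin δ ≈ 0.408.
p = a·p₁ + b·p₂ ≈ (0.252, -0.260, 0.932); φ = arcsin(p_z) ≈ 68.77°, λ = atan2(p_y, p_x) ≈ -45.91°.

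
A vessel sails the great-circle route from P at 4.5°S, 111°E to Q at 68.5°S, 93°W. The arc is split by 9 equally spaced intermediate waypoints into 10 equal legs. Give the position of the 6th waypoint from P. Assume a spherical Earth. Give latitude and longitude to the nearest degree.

From cos δ = sin φ₁ sin φ₂ + cos φ₁ cos φ₂ cos Δλ, the central angle is δ ≈ 1.835 rad (105.1°).
Interpolate at f = 6/10 with slerp weights a = sin((1−f)δ)/sin δ ≈ 0.694, b = sin(fδ)/sin δ ≈ 0.924.
p = a·p₁ + b·p₂ ≈ (-0.266, 0.308, -0.914); φ = arcsin(p_z) ≈ -66.02°, λ = atan2(p_y, p_x) ≈ 130.80°.

≈ 66°S, 131°E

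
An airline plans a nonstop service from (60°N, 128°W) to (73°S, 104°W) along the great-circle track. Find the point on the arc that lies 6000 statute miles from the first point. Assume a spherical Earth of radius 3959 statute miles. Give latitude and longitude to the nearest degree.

≈ (26°S, 117°W)

Convert each endpoint to a unit vector on the sphere (x = cos φ cos λ, y = cos φ sin λ, z = sin φ).
The central angle between the endpoints is δ = arccos(p₁·p₂) ≈ 2.339 rad (134.0°). The total great-circle distance is δ·R ≈ 2.339 × 3959 ≈ 9259 mi, so the target fraction is f = 6000/9259 ≈ 0.648.
Interpolate at f ≈ 0.648 with slerp weights a = sin((1−f)δ)/sin δ ≈ 1.019, b = sin(fδ)/sin δ ≈ 1.388.
p = a·p₁ + b·p₂ ≈ (-0.412, -0.795, -0.445); φ = arcsin(p_z) ≈ -26.39°, λ = atan2(p_y, p_x) ≈ -117.38°.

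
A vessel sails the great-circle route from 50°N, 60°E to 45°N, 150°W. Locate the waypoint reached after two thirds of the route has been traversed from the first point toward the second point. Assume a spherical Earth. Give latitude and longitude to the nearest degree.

Convert each endpoint to a unit vector on the sphere (x = cos φ cos λ, y = cos φ sin λ, z = sin φ).
The central angle between the endpoints is δ = arccos(p₁·p₂) ≈ 1.422 rad (81.5°).
Interpolate at f = 2/3 with slerp weights a = sin((1−f)δ)/sin δ ≈ 0.462, b = sin(fδ)/sin δ ≈ 0.821.
p = a·p₁ + b·p₂ ≈ (-0.355, -0.033, 0.934); φ = arcsin(p_z) ≈ 69.13°, λ = atan2(p_y, p_x) ≈ -174.61°.

≈ 69°N, 175°W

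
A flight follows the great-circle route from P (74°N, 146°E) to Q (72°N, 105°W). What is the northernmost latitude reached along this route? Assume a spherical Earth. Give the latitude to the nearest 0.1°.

The great circle lies in the plane with unit normal n̂ = (p₁ × p₂)/|p₁ × p₂|.
Here n̂_z ≈ +0.174; the vertex latitude is φ_max = arccos|n̂_z| ≈ 80.0°.
Check via Clairaut: cos φ_max = |cos φ₁| · sin C = cos(74.0°)·sin(39.2°) ≈ 0.174, again giving ≈ 80.0°.

≈ 80.0°N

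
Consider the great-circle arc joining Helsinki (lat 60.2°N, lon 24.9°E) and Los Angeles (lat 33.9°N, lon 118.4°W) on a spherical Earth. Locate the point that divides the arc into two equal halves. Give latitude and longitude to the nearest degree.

Convert each endpoint to a unit vector on the sphere (x = cos φ cos λ, y = cos φ sin λ, z = sin φ).
The central angle between the endpoints is δ = arccos(p₁·p₂) ≈ 1.417 rad (81.2°).
Interpolate at f = 1/2 with slerp weights a = sin((1−f)δ)/sin δ ≈ 0.658, b = sin(fδ)/sin δ ≈ 0.658.
p = a·p₁ + b·p₂ ≈ (0.037, -0.343, 0.939); φ = arcsin(p_z) ≈ 69.82°, λ = atan2(p_y, p_x) ≈ -83.86°.

≈ lat 70°N, lon 84°W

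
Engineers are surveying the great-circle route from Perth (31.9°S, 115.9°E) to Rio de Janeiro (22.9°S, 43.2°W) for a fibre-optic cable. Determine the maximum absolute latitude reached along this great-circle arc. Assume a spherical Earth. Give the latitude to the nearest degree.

≈ 71°S

The great circle lies in the plane with unit normal n̂ = (p₁ × p₂)/|p₁ × p₂|.
Here n̂_z ≈ -0.328; the vertex latitude is φ_max = arccos|n̂_z| ≈ 70.9°.
Check via Clairaut: cos φ_max = |cos φ₁| · sin C = cos(31.9°)·sin(157.3°) ≈ 0.328, again giving ≈ 70.9°.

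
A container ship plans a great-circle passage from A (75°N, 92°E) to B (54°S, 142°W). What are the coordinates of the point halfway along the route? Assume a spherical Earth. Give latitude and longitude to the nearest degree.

≈ (18°N, 168°W)

The haversine formula gives a central angle δ ≈ 2.628 rad (150.6°) between the endpoints.
Interpolate at f = 1/2 with slerp weights a = sin((1−f)δ)/sin δ ≈ 1.968, b = sin(fδ)/sin δ ≈ 1.968.
p = a·p₁ + b·p₂ ≈ (-0.929, -0.203, 0.309); φ = arcsin(p_z) ≈ 17.98°, λ = atan2(p_y, p_x) ≈ -167.67°.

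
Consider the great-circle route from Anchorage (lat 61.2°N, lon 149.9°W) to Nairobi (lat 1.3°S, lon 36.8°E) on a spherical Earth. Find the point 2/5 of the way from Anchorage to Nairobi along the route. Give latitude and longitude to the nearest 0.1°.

Convert each endpoint to a unit vector on the sphere (x = cos φ cos λ, y = cos φ sin λ, z = sin φ).
The central angle between the endpoints is δ = arccos(p₁·p₂) ≈ 2.092 rad (119.9°).
Interpolate at f = 2/5 with slerp weights a = sin((1−f)δ)/sin δ ≈ 1.096, b = sin(fδ)/sin δ ≈ 0.856.
p = a·p₁ + b·p₂ ≈ (0.229, 0.248, 0.941); φ = arcsin(p_z) ≈ 70.29°, λ = atan2(p_y, p_x) ≈ 47.33°.

≈ lat 70.3°N, lon 47.3°E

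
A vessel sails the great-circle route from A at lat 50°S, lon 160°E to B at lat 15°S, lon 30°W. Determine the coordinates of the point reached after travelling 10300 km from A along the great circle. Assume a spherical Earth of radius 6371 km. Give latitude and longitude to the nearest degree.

From cos δ = sin φ₁ sin φ₂ + cos φ₁ cos φ₂ cos Δλ, the central angle is δ ≈ 1.997 rad (114.4°). The total great-circle distance is δ·R ≈ 1.997 × 6371 ≈ 12721 km, so the target fraction is f = 10300/12721 ≈ 0.810.
Interpolate at f ≈ 0.810 with slerp weights a = sin((1−f)δ)/sin δ ≈ 0.407, b = sin(fδ)/sin δ ≈ 1.097.
p = a·p₁ + b·p₂ ≈ (0.672, -0.440, -0.596); φ = arcsin(p_z) ≈ -36.58°, λ = atan2(p_y, p_x) ≈ -33.25°.

≈ lat 37°S, lon 33°W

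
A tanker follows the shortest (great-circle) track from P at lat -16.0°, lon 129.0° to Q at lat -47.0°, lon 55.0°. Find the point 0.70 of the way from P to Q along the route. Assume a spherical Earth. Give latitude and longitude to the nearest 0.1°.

Convert each endpoint to a unit vector on the sphere (x = cos φ cos λ, y = cos φ sin λ, z = sin φ).
The central angle between the endpoints is δ = arccos(p₁·p₂) ≈ 1.179 rad (67.5°).
Interpolate at f = 0.70 with slerp weights a = sin((1−f)δ)/sin δ ≈ 0.375, b = sin(fδ)/sin δ ≈ 0.795.
p = a·p₁ + b·p₂ ≈ (0.084, 0.724, -0.685); φ = arcsin(p_z) ≈ -43.21°, λ = atan2(p_y, p_x) ≈ 83.36°.

≈ lat -43.2°, lon 83.4°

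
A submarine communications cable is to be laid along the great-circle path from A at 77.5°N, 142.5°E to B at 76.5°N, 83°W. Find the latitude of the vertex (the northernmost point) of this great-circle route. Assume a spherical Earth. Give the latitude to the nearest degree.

≈ 85°N

The great circle lies in the plane with unit normal n̂ = (p₁ × p₂)/|p₁ × p₂|.
Here n̂_z ≈ +0.089; the vertex latitude is φ_max = arccos|n̂_z| ≈ 84.9°.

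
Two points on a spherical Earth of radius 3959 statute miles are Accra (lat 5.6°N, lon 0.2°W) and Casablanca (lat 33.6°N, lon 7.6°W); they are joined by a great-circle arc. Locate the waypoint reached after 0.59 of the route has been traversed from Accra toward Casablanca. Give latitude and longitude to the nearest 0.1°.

≈ lat 22.2°N, lon 4.2°W

Write both endpoints as unit vectors p₁, p₂ with components (cos φ cos λ, cos φ sin λ, sin φ).
The central angle between the endpoints is δ = arccos(p₁·p₂) ≈ 0.503 rad (28.8°).
Interpolate at f = 0.59 with slerp weights a = sin((1−f)δ)/sin δ ≈ 0.425, b = sin(fδ)/sin δ ≈ 0.607.
p = a·p₁ + b·p₂ ≈ (0.924, -0.068, 0.377); φ = arcsin(p_z) ≈ 22.16°, λ = atan2(p_y, p_x) ≈ -4.23°.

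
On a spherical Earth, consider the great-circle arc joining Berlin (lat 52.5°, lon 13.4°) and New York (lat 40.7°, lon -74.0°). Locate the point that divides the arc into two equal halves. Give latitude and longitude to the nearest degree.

≈ lat 55°, lon -36°

Write both endpoints as unit vectors p₁, p₂ with components (cos φ cos λ, cos φ sin λ, sin φ).
The central angle between the endpoints is δ = arccos(p₁·p₂) ≈ 1.002 rad (57.4°).
Interpolate at f = 1/2 with slerp weights a = sin((1−f)δ)/sin δ ≈ 0.570, b = sin(fδ)/sin δ ≈ 0.570.
p = a·p₁ + b·p₂ ≈ (0.457, -0.335, 0.824); φ = arcsin(p_z) ≈ 55.50°, λ = atan2(p_y, p_x) ≈ -36.26°.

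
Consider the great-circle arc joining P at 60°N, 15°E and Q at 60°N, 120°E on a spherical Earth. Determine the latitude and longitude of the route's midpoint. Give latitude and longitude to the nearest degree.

From cos δ = sin φ₁ sin φ₂ + cos φ₁ cos φ₂ cos Δλ, the central angle is δ ≈ 0.816 rad (46.7°).
Interpolate at f = 1/2 with slerp weights a = sin((1−f)δ)/sin δ ≈ 0.545, b = sin(fδ)/sin δ ≈ 0.545.
p = a·p₁ + b·p₂ ≈ (0.127, 0.306, 0.943); φ = arcsin(p_z) ≈ 70.64°, λ = atan2(p_y, p_x) ≈ 67.50°.

≈ 71°N, 67°E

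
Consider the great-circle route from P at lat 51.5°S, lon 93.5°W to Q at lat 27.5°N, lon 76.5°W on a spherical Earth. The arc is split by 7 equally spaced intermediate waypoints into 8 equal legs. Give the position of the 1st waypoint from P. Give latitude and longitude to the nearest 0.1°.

Write both endpoints as unit vectors p₁, p₂ with components (cos φ cos λ, cos φ sin λ, sin φ).
The central angle between the endpoints is δ = arccos(p₁·p₂) ≈ 1.403 rad (80.4°).
Interpolate at f = 1/8 with slerp weights a = sin((1−f)δ)/sin δ ≈ 0.955, b = sin(fδ)/sin δ ≈ 0.177.
p = a·p₁ + b·p₂ ≈ (0.000, -0.746, -0.666); φ = arcsin(p_z) ≈ -41.74°, λ = atan2(p_y, p_x) ≈ -89.97°.

≈ lat 41.7°S, lon 90.0°W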